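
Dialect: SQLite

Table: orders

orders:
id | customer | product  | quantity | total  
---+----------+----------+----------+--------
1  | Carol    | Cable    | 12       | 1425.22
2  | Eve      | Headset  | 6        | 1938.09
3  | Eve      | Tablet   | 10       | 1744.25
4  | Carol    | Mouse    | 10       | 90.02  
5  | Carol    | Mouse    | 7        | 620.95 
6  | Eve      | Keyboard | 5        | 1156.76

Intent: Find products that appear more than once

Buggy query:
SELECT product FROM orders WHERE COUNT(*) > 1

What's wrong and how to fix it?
Bug: COUNT(*) is an aggregate and cannot be used in WHERE

Fix: Group first, then use HAVING for the count condition

Corrected query:
SELECT product FROM orders GROUP BY product HAVING COUNT(*) > 1

Result:
product
-------
Mouse  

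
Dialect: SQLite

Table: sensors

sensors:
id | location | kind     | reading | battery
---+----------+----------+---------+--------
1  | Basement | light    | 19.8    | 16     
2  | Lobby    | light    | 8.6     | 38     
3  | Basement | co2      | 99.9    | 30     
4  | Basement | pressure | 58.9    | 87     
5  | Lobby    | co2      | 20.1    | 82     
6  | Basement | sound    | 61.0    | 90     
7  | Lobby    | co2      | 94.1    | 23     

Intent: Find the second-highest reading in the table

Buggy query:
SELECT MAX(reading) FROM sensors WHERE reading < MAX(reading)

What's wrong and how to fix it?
Bug: The inner MAX is an aggregate inside WHERE, which is not allowed

Fix: Put the inner MAX in a scalar subquery

Corrected query:
SELECT MAX(reading) FROM sensors WHERE reading < (SELECT MAX(reading) FROM sensors)

Result:
MAX(reading)
------------
94.1        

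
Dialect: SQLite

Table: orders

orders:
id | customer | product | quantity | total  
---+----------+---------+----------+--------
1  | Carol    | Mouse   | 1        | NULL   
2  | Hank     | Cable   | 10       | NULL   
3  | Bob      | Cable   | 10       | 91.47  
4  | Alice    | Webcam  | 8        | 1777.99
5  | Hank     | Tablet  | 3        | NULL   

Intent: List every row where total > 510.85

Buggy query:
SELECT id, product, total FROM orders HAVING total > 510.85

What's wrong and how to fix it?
Bug: This is a non-aggregate query (no GROUP BY, no aggregates), so in SQLite the HAVING clause is invalid here; a row-level condition belongs in WHERE

Fix: Replace HAVING with WHERE since the condition applies to individual rows

Corrected query:
SELECT id, product, total FROM orders WHERE total > 510.85

Result:
id | product | total  
---+---------+--------
4  | Webcam  | 1777.99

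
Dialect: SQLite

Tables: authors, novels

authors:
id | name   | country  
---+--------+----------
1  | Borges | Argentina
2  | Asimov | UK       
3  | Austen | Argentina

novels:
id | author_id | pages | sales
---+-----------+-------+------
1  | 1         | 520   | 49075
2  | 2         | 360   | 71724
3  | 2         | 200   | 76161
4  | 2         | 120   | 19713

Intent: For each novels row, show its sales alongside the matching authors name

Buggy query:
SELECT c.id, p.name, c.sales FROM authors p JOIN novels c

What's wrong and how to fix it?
Bug: JOIN with no ON clause produces a cartesian product; every novels row pairs with every authors row

Fix: Specify the join condition linking the foreign key to the parent id

Corrected query:
SELECT c.id, p.name, c.sales FROM authors p JOIN novels c ON c.author_id = p.id

Result:
id | name   | sales
---+--------+------
1  | Borges | 49075
2  | Asimov | 71724
3  | Asimov | 76161
4  | Asimov | 19713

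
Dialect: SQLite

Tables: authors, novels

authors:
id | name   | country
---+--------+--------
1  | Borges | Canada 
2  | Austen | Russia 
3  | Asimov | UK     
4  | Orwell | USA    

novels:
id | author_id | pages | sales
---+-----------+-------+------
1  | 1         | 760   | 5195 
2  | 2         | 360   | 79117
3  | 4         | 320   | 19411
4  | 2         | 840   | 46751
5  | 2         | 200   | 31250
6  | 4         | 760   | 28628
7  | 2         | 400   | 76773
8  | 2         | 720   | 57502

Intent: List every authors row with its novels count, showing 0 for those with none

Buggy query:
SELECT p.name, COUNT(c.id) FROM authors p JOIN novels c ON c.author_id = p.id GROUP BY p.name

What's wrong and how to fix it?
Bug: An inner join excludes parents with zero children

Fix: Use LEFT JOIN so parents without children still appear (COUNT(c.id) gives 0)

Corrected query:
SELECT p.name, COUNT(c.id) FROM authors p LEFT JOIN novels c ON c.author_id = p.id GROUP BY p.name

Result:
name   | COUNT(c.id)
-------+------------
Asimov | 0          
Austen | 5          
Borges | 1          
Orwell | 2          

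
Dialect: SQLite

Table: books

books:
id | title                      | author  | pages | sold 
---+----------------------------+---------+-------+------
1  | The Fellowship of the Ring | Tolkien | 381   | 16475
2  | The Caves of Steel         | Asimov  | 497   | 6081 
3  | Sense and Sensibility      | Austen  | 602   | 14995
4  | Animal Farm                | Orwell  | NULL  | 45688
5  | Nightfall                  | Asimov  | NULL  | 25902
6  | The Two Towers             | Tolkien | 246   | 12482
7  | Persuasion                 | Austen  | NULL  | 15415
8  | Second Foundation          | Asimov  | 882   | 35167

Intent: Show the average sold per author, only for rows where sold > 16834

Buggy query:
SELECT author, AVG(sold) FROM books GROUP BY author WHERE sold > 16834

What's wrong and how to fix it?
Bug: WHERE cannot follow GROUP BY

Fix: Move the WHERE clause before GROUP BY

Corrected query:
SELECT author, AVG(sold) FROM books WHERE sold > 16834 GROUP BY author

Result:
author | AVG(sold)
-------+----------
Asimov | 30534.5  
Orwell | 45688    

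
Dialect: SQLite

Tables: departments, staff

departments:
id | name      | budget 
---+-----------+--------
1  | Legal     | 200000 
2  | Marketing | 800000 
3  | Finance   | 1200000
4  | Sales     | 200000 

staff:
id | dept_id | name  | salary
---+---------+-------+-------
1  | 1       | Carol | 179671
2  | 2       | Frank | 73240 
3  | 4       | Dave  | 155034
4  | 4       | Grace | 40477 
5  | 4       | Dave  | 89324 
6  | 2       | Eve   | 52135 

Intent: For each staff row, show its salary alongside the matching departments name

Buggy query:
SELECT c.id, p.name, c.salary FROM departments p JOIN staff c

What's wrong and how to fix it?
Bug: Missing join condition: each staff row is matched to all departments rows instead of just its own

Fix: Add ON c.dept_id = p.id to the JOIN

Corrected query:
SELECT c.id, p.name, c.salary FROM departments p JOIN staff c ON c.dept_id = p.id

Result:
id | name      | salary
---+-----------+-------
1  | Legal     | 179671
2  | Marketing | 73240 
3  | Sales     | 155034
4  | Sales     | 40477 
5  | Sales     | 89324 
6  | Marketing | 52135 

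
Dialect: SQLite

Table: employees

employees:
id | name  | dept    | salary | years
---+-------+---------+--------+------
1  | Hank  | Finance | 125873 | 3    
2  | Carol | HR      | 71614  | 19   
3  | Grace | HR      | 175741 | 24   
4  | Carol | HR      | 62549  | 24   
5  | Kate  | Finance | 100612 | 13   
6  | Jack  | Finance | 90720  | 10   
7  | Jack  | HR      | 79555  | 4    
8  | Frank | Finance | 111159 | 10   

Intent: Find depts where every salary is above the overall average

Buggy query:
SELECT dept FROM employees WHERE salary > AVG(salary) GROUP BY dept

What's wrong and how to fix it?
Bug: WHERE evaluates per row before aggregation, so AVG() is unavailable

Fix: Compute the overall average in a scalar subquery and compare each group's MIN against it in HAVING

Corrected query:
SELECT dept FROM employees GROUP BY dept HAVING MIN(salary) > (SELECT AVG(salary) FROM employees)

Result:
(no rows)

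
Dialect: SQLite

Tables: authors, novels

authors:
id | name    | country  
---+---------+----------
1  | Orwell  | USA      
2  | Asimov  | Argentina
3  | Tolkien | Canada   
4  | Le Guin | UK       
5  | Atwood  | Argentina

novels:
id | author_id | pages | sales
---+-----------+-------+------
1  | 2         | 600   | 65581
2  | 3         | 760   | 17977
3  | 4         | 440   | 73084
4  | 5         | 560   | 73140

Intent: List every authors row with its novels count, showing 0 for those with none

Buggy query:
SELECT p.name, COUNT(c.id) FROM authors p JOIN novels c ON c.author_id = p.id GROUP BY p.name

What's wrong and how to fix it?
Bug: INNER JOIN drops authors rows that have no matching novels rows

Fix: Use LEFT JOIN so parents without children still appear (COUNT(c.id) gives 0)

Corrected query:
SELECT p.name, COUNT(c.id) FROM authors p LEFT JOIN novels c ON c.author_id = p.id GROUP BY p.name

Result:
name    | COUNT(c.id)
--------+------------
Asimov  | 1          
Atwood  | 1          
Le Guin | 1          
Orwell  | 0          
Tolkien | 1          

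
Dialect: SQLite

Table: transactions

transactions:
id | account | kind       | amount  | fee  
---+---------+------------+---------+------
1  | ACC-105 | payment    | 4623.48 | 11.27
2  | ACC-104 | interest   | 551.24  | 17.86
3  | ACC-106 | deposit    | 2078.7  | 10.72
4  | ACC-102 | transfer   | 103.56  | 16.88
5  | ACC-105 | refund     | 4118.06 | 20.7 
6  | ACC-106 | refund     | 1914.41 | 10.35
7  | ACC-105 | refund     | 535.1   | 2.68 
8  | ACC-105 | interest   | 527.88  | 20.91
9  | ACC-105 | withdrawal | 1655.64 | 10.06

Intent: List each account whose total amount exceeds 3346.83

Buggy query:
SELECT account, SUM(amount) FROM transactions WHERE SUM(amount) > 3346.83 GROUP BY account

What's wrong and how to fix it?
Bug: WHERE runs before GROUP BY, so aggregates aren't available there

Fix: Use HAVING (which filters groups after aggregation) instead of WHERE

Corrected query:
SELECT account, SUM(amount) FROM transactions GROUP BY account HAVING SUM(amount) > 3346.83

Result:
account | SUM(amount)
--------+------------
ACC-105 | 11460.16   
ACC-106 | 3993.11    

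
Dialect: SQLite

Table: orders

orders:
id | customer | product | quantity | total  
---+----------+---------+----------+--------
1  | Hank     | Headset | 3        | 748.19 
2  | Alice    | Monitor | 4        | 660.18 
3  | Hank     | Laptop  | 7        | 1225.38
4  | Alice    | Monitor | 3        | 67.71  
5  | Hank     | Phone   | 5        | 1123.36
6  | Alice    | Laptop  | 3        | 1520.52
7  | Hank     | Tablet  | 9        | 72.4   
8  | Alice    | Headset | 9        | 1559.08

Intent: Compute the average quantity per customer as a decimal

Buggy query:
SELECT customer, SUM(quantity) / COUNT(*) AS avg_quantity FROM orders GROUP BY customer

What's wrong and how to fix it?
Bug: SUM(quantity) and COUNT(*) are both integers; the division truncates the fractional part

Fix: Multiply by 1.0 (or CAST to REAL) to force floating-point division

Corrected query:
SELECT customer, SUM(quantity) * 1.0 / COUNT(*) AS avg_quantity FROM orders GROUP BY customer

Result:
customer | avg_quantity
---------+-------------
Alice    | 4.75        
Hank     | 6           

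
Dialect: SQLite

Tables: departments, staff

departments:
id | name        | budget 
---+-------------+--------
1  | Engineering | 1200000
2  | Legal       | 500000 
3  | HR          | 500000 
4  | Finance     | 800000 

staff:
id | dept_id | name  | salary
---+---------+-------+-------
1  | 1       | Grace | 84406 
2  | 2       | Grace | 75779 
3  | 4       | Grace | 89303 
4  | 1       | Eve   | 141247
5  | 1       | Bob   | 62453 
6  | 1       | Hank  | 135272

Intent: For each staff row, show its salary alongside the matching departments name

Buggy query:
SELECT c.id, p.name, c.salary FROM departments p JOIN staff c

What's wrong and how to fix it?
Bug: Missing join condition: each staff row is matched to all departments rows instead of just its own

Fix: Specify the join condition linking the foreign key to the parent id

Corrected query:
SELECT c.id, p.name, c.salary FROM departments p JOIN staff c ON c.dept_id = p.id

Result:
id | name        | salary
---+-------------+-------
1  | Engineering | 84406 
2  | Legal       | 75779 
3  | Finance     | 89303 
4  | Engineering | 141247
5  | Engineering | 62453 
6  | Engineering | 135272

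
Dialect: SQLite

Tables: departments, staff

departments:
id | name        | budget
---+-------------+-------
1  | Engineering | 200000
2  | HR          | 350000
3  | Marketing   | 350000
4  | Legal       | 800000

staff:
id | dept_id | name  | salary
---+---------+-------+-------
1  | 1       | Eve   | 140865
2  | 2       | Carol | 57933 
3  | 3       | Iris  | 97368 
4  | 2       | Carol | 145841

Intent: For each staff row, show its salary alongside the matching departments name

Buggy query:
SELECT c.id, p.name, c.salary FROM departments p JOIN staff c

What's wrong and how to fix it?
Bug: JOIN with no ON clause produces a cartesian product; every staff row pairs with every departments row

Fix: Add ON c.dept_id = p.id to the JOIN

Corrected query:
SELECT c.id, p.name, c.salary FROM departments p JOIN staff c ON c.dept_id = p.id

Result:
id | name        | salary
---+-------------+-------
1  | Engineering | 140865
2  | HR          | 57933 
3  | Marketing   | 97368 
4  | HR          | 145841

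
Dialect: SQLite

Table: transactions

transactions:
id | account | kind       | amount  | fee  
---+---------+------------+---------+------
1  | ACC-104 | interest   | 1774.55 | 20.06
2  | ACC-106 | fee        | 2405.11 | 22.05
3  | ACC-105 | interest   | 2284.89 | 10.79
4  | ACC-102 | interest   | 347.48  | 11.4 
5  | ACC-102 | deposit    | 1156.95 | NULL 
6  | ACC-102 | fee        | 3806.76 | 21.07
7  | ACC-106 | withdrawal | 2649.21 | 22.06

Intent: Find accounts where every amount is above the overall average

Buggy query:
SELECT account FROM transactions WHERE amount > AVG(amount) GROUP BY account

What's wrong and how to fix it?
Bug: WHERE evaluates per row before aggregation, so AVG() is unavailable

Fix: Use a subquery for AVG and a HAVING MIN(...) filter so the condition holds for every row in the group

Corrected query:
SELECT account FROM transactions GROUP BY account HAVING MIN(amount) > (SELECT AVG(amount) FROM transactions)

Result:
account
-------
ACC-105
ACC-106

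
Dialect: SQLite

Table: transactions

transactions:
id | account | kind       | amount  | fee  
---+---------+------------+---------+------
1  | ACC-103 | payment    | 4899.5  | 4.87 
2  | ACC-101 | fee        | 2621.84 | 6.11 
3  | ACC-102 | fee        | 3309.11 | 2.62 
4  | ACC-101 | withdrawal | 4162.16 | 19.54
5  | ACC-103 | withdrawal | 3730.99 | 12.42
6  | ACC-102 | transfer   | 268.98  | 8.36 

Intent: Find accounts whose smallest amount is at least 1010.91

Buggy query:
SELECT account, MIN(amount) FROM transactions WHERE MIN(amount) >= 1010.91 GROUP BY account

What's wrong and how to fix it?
Bug: Aggregates like MIN are computed per group after WHERE runs

Fix: Replace WHERE with HAVING after the GROUP BY

Corrected query:
SELECT account, MIN(amount) FROM transactions GROUP BY account HAVING MIN(amount) >= 1010.91

Result:
account | MIN(amount)
--------+------------
ACC-101 | 2621.84    
ACC-103 | 3730.99    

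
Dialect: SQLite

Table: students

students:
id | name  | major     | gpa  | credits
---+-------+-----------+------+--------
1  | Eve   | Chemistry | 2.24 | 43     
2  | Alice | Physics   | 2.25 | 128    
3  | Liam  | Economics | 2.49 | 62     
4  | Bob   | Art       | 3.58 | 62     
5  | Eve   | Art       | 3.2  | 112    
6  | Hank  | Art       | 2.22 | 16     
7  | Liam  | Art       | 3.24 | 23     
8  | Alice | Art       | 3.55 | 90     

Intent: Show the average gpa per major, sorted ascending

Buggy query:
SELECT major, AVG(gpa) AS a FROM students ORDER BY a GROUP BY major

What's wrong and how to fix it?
Bug: ORDER BY appears before GROUP BY; SQL clause order requires GROUP BY first

Fix: Move ORDER BY to the end, after GROUP BY

Corrected query:
SELECT major, AVG(gpa) AS a FROM students GROUP BY major ORDER BY a

Result:
major     | a    
----------+------
Chemistry | 2.24 
Physics   | 2.25 
Economics | 2.49 
Art       | 3.158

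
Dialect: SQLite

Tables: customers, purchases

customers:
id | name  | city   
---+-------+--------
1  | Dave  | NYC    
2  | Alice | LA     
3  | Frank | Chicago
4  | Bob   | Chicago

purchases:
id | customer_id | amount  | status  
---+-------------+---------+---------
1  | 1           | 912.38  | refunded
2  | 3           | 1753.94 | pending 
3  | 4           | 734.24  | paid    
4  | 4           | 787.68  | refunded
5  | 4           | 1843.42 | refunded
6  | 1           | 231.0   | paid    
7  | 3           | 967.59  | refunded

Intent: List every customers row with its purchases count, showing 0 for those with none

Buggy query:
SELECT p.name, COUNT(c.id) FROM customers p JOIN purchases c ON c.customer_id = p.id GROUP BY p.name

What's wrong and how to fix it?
Bug: INNER JOIN drops customers rows that have no matching purchases rows

Fix: Switch to LEFT JOIN to retain unmatched parent rows

Corrected query:
SELECT p.name, COUNT(c.id) FROM customers p LEFT JOIN purchases c ON c.customer_id = p.id GROUP BY p.name

Result:
name  | COUNT(c.id)
------+------------
Alice | 0          
Bob   | 3          
Dave  | 2          
Frank | 2          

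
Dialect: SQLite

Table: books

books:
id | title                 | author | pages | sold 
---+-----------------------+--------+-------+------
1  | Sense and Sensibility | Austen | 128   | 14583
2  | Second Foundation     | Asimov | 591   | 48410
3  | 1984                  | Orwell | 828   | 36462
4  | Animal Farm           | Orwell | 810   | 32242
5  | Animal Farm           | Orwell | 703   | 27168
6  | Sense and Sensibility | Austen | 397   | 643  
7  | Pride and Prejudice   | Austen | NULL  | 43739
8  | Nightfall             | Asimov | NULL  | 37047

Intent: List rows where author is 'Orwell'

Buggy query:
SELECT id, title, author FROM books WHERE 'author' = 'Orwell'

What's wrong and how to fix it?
Bug: 'author' in single quotes is a string literal, not the column; the comparison is literal-vs-literal and never true

Fix: Reference the column as author without single quotes

Corrected query:
SELECT id, title, author FROM books WHERE author = 'Orwell'

Result:
id | title       | author
---+-------------+-------
3  | 1984        | Orwell
4  | Animal Farm | Orwell
5  | Animal Farm | Orwell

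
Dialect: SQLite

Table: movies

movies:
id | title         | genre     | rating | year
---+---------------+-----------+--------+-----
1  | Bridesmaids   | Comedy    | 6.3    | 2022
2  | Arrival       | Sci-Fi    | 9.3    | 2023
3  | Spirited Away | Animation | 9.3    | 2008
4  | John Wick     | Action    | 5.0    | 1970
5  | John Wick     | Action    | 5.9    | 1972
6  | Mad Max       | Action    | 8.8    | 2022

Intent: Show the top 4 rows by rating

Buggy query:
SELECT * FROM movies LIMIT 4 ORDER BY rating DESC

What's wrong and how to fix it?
Bug: ORDER BY cannot follow LIMIT; LIMIT is the final clause

Fix: Swap the clauses: ORDER BY first, then LIMIT

Corrected query:
SELECT * FROM movies ORDER BY rating DESC LIMIT 4

Result:
id | title         | genre     | rating | year
---+---------------+-----------+--------+-----
2  | Arrival       | Sci-Fi    | 9.3    | 2023
3  | Spirited Away | Animation | 9.3    | 2008
6  | Mad Max       | Action    | 8.8    | 2022
1  | Bridesmaids   | Comedy    | 6.3    | 2022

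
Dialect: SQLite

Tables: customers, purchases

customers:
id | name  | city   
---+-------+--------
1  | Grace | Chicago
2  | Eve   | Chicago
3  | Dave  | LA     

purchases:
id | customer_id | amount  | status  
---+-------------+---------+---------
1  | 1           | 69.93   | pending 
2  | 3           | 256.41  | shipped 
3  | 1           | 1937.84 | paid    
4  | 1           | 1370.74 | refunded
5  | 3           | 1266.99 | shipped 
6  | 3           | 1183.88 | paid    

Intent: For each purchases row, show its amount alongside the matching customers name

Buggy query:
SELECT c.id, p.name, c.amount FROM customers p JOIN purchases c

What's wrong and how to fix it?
Bug: Missing join condition: each purchases row is matched to all customers rows instead of just its own

Fix: Add ON c.customer_id = p.id to the JOIN

Corrected query:
SELECT c.id, p.name, c.amount FROM customers p JOIN purchases c ON c.customer_id = p.id

Result:
id | name  | amount 
---+-------+--------
1  | Grace | 69.93  
2  | Dave  | 256.41 
3  | Grace | 1937.84
4  | Grace | 1370.74
5  | Dave  | 1266.99
6  | Dave  | 1183.88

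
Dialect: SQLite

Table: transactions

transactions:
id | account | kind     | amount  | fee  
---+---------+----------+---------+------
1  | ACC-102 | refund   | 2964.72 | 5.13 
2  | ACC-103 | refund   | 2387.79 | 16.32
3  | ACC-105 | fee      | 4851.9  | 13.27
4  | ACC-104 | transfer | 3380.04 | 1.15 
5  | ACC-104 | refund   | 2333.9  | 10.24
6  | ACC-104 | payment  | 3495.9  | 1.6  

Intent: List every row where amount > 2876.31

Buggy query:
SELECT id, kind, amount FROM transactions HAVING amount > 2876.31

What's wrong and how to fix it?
Bug: This is a non-aggregate query (no GROUP BY, no aggregates), so in SQLite the HAVING clause is invalid here; a row-level condition belongs in WHERE

Fix: Replace HAVING with WHERE since the condition applies to individual rows

Corrected query:
SELECT id, kind, amount FROM transactions WHERE amount > 2876.31

Result:
id | kind     | amount 
---+----------+--------
1  | refund   | 2964.72
3  | fee      | 4851.9 
4  | transfer | 3380.04
6  | payment  | 3495.9 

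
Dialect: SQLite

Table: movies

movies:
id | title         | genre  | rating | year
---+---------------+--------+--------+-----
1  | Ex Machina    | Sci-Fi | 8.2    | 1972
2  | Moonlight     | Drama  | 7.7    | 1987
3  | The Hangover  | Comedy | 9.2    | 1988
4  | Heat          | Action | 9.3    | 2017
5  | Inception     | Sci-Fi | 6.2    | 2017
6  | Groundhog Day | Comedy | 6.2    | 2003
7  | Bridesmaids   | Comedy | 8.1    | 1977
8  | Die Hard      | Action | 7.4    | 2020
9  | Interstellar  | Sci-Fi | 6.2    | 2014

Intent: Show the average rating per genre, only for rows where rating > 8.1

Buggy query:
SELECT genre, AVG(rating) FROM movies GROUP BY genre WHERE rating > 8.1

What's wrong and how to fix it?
Bug: WHERE cannot follow GROUP BY

Fix: Move the WHERE clause before GROUP BY

Corrected query:
SELECT genre, AVG(rating) FROM movies WHERE rating > 8.1 GROUP BY genre

Result:
genre  | AVG(rating)
-------+------------
Action | 9.3        
Comedy | 9.2        
Sci-Fi | 8.2        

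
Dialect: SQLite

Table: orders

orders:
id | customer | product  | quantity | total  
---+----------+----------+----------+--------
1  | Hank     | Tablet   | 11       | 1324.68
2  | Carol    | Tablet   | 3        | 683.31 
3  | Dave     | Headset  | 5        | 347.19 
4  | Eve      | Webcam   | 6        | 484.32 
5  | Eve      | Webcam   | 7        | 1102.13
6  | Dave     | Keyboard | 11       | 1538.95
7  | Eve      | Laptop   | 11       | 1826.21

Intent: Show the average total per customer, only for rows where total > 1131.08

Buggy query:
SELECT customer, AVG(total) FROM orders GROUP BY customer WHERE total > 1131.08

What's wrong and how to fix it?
Bug: Row-level WHERE must come before GROUP BY in the clause order

Fix: Place WHERE between FROM and GROUP BY

Corrected query:
SELECT customer, AVG(total) FROM orders WHERE total > 1131.08 GROUP BY customer

Result:
customer | AVG(total)
---------+-----------
Dave     | 1538.95   
Eve      | 1826.21   
Hank     | 1324.68   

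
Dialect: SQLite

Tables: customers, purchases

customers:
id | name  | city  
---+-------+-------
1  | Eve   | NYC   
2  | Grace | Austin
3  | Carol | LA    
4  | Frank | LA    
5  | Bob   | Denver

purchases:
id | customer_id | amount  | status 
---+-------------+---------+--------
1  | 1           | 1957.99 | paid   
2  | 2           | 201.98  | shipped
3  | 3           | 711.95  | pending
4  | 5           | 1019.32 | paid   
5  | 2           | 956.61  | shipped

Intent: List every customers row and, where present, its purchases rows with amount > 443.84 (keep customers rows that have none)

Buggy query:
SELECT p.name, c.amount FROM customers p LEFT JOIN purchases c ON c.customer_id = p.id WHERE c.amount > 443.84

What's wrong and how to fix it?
Bug: A WHERE condition on the right-hand table after LEFT JOIN drops unmatched parents

Fix: Put 'c.amount > 443.84' in the JOIN's ON clause instead of WHERE

Corrected query:
SELECT p.name, c.amount FROM customers p LEFT JOIN purchases c ON c.customer_id = p.id AND c.amount > 443.84

Result:
name  | amount 
------+--------
Eve   | 1957.99
Grace | 956.61 
Carol | 711.95 
Frank | NULL   
Bob   | 1019.32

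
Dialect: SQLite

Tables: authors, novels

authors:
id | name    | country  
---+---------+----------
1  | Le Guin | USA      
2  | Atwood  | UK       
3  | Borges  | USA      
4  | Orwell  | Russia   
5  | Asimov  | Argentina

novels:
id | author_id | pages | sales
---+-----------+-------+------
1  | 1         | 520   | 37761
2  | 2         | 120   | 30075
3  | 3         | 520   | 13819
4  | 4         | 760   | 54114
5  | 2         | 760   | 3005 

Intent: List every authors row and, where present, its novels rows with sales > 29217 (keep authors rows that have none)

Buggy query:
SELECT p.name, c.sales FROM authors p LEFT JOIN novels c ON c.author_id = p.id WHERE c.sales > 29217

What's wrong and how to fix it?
Bug: A WHERE condition on the right-hand table after LEFT JOIN drops unmatched parents

Fix: Put 'c.sales > 29217' in the JOIN's ON clause instead of WHERE

Corrected query:
SELECT p.name, c.sales FROM authors p LEFT JOIN novels c ON c.author_id = p.id AND c.sales > 29217

Result:
name    | sales
--------+------
Le Guin | 37761
Atwood  | 30075
Borges  | NULL 
Orwell  | 54114
Asimov  | NULL 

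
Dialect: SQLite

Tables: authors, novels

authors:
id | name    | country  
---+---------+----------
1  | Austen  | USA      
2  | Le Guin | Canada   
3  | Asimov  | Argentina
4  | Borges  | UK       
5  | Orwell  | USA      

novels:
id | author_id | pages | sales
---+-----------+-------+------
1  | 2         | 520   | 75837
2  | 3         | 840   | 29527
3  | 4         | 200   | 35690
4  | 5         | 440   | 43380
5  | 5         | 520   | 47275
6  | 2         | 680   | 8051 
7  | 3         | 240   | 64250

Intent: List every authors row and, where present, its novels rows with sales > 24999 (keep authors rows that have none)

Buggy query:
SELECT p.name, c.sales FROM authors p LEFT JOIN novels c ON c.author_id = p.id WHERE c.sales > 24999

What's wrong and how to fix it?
Bug: A WHERE condition on the right-hand table after LEFT JOIN drops unmatched parents

Fix: Move the right-table condition into the ON clause so unmatched parents are kept

Corrected query:
SELECT p.name, c.sales FROM authors p LEFT JOIN novels c ON c.author_id = p.id AND c.sales > 24999

Result:
name    | sales
--------+------
Austen  | NULL 
Le Guin | 75837
Asimov  | 29527
Asimov  | 64250
Borges  | 35690
Orwell  | 43380
Orwell  | 47275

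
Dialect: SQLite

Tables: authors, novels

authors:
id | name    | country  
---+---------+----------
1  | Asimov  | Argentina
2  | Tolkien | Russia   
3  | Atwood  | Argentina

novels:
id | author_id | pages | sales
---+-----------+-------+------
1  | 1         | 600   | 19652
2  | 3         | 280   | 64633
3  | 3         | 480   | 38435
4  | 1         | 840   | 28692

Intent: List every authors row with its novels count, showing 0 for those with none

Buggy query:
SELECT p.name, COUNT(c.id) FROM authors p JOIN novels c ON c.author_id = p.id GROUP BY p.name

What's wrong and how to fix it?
Bug: INNER JOIN drops authors rows that have no matching novels rows

Fix: Use LEFT JOIN so parents without children still appear (COUNT(c.id) gives 0)

Corrected query:
SELECT p.name, COUNT(c.id) FROM authors p LEFT JOIN novels c ON c.author_id = p.id GROUP BY p.name

Result:
name    | COUNT(c.id)
--------+------------
Asimov  | 2          
Atwood  | 2          
Tolkien | 0          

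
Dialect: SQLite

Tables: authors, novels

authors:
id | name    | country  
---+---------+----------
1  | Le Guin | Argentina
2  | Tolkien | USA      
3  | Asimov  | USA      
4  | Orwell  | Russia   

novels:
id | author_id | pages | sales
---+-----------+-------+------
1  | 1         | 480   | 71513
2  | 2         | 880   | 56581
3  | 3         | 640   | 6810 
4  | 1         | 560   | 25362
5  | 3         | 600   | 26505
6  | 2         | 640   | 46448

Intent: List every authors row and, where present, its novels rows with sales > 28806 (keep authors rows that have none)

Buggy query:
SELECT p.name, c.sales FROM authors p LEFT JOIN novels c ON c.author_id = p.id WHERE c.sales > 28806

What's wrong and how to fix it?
Bug: A WHERE condition on the right-hand table after LEFT JOIN drops unmatched parents

Fix: Move the right-table condition into the ON clause so unmatched parents are kept

Corrected query:
SELECT p.name, c.sales FROM authors p LEFT JOIN novels c ON c.author_id = p.id AND c.sales > 28806

Result:
name    | sales
--------+------
Le Guin | 71513
Tolkien | 46448
Tolkien | 56581
Asimov  | NULL 
Orwell  | NULL 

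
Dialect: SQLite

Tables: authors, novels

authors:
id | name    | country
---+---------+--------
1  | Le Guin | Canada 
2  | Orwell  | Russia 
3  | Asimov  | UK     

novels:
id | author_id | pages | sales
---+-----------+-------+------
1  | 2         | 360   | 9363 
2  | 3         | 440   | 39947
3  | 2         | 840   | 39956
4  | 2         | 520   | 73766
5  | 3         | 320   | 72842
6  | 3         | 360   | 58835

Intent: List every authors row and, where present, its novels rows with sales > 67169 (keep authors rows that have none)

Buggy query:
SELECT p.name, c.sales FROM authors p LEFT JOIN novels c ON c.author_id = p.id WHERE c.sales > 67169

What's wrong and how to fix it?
Bug: Filtering c.sales in WHERE discards the NULL rows produced by LEFT JOIN, turning it into an inner join

Fix: Move the right-table condition into the ON clause so unmatched parents are kept

Corrected query:
SELECT p.name, c.sales FROM authors p LEFT JOIN novels c ON c.author_id = p.id AND c.sales > 67169

Result:
name    | sales
--------+------
Le Guin | NULL 
Orwell  | 73766
Asimov  | 72842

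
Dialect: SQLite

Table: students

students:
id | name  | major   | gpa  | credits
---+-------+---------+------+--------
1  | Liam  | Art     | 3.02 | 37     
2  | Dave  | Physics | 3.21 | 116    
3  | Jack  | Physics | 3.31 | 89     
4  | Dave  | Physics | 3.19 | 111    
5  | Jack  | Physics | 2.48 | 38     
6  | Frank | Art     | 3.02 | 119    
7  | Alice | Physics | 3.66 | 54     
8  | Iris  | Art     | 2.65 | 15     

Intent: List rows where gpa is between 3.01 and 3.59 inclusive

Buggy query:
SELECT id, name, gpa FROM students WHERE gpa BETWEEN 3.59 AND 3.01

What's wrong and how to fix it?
Bug: BETWEEN expects the lower bound first; with 3.59 AND 3.01 the range is empty

Fix: Swap the bounds so the smaller value comes first

Corrected query:
SELECT id, name, gpa FROM students WHERE gpa BETWEEN 3.01 AND 3.59

Result:
id | name  | gpa 
---+-------+-----
1  | Liam  | 3.02
2  | Dave  | 3.21
3  | Jack  | 3.31
4  | Dave  | 3.19
6  | Frank | 3.02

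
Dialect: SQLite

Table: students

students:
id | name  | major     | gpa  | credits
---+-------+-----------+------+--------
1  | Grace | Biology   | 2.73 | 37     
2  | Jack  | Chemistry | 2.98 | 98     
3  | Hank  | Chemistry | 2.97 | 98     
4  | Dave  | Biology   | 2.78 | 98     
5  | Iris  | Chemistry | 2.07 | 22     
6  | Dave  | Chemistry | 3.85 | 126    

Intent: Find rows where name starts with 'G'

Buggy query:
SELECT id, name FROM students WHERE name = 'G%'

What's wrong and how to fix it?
Bug: Wildcards only work with LIKE; '=' treats '%' as a literal character

Fix: Use LIKE for wildcard pattern matching

Corrected query:
SELECT id, name FROM students WHERE name LIKE 'G%'

Result:
id | name 
---+------
1  | Grace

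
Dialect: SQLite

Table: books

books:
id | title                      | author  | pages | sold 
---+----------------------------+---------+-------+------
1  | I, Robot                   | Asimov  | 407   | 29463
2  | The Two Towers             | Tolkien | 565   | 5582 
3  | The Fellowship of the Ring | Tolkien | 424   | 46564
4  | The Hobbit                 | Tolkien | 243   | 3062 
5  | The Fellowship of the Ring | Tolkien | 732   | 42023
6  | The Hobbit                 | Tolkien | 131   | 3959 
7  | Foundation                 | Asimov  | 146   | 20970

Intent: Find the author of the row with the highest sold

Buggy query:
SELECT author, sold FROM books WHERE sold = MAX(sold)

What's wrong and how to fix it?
Bug: MAX(sold) is an aggregate and cannot be used directly in WHERE

Fix: Wrap MAX in a scalar subquery so WHERE compares against a single value

Corrected query:
SELECT author, sold FROM books WHERE sold = (SELECT MAX(sold) FROM books)

Result:
author  | sold 
--------+------
Tolkien | 46564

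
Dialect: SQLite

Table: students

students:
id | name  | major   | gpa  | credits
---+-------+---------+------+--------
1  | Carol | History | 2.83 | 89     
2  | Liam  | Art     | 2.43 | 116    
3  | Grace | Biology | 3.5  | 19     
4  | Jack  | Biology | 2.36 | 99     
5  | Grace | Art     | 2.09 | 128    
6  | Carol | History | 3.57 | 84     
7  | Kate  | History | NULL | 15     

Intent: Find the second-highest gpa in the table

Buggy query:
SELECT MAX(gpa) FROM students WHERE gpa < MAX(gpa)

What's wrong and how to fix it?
Bug: The inner MAX is an aggregate inside WHERE, which is not allowed

Fix: Put the inner MAX in a scalar subquery

Corrected query:
SELECT MAX(gpa) FROM students WHERE gpa < (SELECT MAX(gpa) FROM students)

Result:
MAX(gpa)
--------
3.5     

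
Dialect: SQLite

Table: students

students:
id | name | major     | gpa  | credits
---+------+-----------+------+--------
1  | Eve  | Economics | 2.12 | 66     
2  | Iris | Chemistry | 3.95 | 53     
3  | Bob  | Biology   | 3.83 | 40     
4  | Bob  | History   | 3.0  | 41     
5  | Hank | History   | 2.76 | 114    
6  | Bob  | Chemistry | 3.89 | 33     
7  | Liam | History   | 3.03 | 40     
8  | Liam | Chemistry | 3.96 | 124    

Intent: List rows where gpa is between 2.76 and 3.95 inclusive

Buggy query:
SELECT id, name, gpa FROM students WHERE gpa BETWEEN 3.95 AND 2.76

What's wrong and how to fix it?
Bug: The bounds are reversed; BETWEEN a AND b requires a <= b to match anything

Fix: Write BETWEEN 2.76 AND 3.95

Corrected query:
SELECT id, name, gpa FROM students WHERE gpa BETWEEN 2.76 AND 3.95

Result:
id | name | gpa 
---+------+-----
2  | Iris | 3.95
3  | Bob  | 3.83
4  | Bob  | 3   
5  | Hank | 2.76
6  | Bob  | 3.89
7  | Liam | 3.03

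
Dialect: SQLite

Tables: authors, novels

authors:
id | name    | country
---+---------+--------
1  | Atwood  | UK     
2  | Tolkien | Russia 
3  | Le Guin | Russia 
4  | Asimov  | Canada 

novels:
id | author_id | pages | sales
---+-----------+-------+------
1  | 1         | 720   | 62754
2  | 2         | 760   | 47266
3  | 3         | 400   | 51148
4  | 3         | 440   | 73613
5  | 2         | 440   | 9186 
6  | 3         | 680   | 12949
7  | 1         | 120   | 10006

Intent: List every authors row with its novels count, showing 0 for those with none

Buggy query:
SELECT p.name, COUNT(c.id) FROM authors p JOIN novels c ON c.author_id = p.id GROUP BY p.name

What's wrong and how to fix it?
Bug: An inner join excludes parents with zero children

Fix: Use LEFT JOIN so parents without children still appear (COUNT(c.id) gives 0)

Corrected query:
SELECT p.name, COUNT(c.id) FROM authors p LEFT JOIN novels c ON c.author_id = p.id GROUP BY p.name

Result:
name    | COUNT(c.id)
--------+------------
Asimov  | 0          
Atwood  | 2          
Le Guin | 3          
Tolkien | 2          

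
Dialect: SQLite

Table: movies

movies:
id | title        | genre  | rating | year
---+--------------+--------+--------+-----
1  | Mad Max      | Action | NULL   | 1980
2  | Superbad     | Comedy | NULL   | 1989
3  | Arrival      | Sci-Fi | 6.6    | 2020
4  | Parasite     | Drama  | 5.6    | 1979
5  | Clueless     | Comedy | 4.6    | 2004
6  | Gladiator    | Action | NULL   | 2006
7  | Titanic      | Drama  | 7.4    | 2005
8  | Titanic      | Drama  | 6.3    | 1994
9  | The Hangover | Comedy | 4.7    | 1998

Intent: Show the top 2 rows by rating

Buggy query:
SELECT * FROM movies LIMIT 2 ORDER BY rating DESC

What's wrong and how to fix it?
Bug: ORDER BY cannot follow LIMIT; LIMIT is the final clause

Fix: Swap the clauses: ORDER BY first, then LIMIT

Corrected query:
SELECT * FROM movies ORDER BY rating DESC LIMIT 2

Result:
id | title   | genre  | rating | year
---+---------+--------+--------+-----
7  | Titanic | Drama  | 7.4    | 2005
3  | Arrival | Sci-Fi | 6.6    | 2020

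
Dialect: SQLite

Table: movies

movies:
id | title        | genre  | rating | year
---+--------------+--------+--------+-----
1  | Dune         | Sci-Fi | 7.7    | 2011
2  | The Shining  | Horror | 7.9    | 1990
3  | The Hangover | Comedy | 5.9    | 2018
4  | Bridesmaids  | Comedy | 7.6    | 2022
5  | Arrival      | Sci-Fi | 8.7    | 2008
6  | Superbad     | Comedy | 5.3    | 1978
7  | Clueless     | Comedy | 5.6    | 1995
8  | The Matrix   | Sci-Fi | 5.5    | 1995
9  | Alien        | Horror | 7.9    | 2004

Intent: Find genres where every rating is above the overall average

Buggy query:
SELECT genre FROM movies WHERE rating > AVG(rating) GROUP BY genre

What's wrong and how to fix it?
Bug: AVG() is an aggregate; it can't sit directly in WHERE

Fix: Compute the overall average in a scalar subquery and compare each group's MIN against it in HAVING

Corrected query:
SELECT genre FROM movies GROUP BY genre HAVING MIN(rating) > (SELECT AVG(rating) FROM movies)

Result:
genre 
------
Horror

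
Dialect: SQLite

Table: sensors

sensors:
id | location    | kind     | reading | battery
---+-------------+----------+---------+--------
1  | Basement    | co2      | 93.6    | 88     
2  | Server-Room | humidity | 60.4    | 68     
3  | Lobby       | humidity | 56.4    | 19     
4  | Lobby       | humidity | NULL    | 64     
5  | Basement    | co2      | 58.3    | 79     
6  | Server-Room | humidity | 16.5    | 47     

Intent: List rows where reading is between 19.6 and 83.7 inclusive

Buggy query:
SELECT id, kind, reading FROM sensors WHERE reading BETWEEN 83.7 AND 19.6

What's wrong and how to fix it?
Bug: BETWEEN expects the lower bound first; with 83.7 AND 19.6 the range is empty

Fix: Write BETWEEN 19.6 AND 83.7

Corrected query:
SELECT id, kind, reading FROM sensors WHERE reading BETWEEN 19.6 AND 83.7

Result:
id | kind     | reading
---+----------+--------
2  | humidity | 60.4   
3  | humidity | 56.4   
5  | co2      | 58.3   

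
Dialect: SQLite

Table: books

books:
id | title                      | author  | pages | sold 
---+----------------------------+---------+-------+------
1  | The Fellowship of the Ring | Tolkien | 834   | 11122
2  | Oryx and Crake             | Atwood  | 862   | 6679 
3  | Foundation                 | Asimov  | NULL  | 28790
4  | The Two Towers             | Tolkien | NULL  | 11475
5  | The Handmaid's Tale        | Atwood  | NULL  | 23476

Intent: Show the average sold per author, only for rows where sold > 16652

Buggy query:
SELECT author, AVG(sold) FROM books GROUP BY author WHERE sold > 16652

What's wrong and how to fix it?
Bug: WHERE cannot follow GROUP BY

Fix: Place WHERE between FROM and GROUP BY

Corrected query:
SELECT author, AVG(sold) FROM books WHERE sold > 16652 GROUP BY author

Result:
author | AVG(sold)
-------+----------
Asimov | 28790    
Atwood | 23476    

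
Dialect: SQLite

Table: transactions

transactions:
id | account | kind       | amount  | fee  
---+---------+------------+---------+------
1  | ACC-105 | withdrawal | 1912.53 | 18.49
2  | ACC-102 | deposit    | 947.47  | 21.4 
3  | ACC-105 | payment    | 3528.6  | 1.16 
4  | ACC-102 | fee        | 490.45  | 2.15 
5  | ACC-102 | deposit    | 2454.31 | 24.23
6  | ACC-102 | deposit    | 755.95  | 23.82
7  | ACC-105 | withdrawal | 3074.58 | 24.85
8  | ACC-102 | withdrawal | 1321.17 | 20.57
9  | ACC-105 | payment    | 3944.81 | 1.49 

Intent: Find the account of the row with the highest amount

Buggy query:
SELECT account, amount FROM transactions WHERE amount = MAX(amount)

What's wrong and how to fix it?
Bug: WHERE is evaluated per row; an aggregate over the whole table isn't defined there

Fix: Wrap MAX in a scalar subquery so WHERE compares against a single value

Corrected query:
SELECT account, amount FROM transactions WHERE amount = (SELECT MAX(amount) FROM transactions)

Result:
account | amount 
--------+--------
ACC-105 | 3944.81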